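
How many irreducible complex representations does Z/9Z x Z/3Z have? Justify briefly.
27

Derivation: The number of irreducible complex representations of a finite group equals its number of conjugacy classes. Z/9Z x Z/3Z is abelian of order 27, so every element is its own conjugacy class: 27 classes, so Z/9Z x Z/3Z (order 27) has exactly 27 irreducible complex representations.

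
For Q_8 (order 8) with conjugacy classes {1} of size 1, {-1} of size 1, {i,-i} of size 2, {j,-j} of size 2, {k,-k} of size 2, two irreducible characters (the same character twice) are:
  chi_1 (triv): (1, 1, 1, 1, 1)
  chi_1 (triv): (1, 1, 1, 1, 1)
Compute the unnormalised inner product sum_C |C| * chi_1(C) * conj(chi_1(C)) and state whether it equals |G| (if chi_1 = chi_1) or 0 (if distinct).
Sum = 8 = |G| = 8; so <chi_1, chi_1> = 1 (norm-1 confirms irreducibility).

Explanation: Compute term by term over conjugacy classes (|C| * chi_1(C) * conj(chi_1(C))):
  1*(1)*conj(1) + 1*(1)*conj(1) + 2*(1)*conj(1) + 2*(1)*conj(1) + 2*(1)*conj(1)
  = (1) + (1) + (2) + (2) + (2)
  = 8.
Dividing by |G| = 8 gives 8/8 = 1, matching the row-orthogonality relation <chi_1, chi_1> = [chi_1 = chi_1].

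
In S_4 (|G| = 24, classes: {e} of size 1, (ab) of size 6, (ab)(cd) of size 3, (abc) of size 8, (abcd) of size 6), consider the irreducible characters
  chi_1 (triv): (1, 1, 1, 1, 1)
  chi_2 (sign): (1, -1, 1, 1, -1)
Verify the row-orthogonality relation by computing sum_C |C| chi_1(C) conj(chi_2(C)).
Sum = 0; so <chi_1, chi_2> = 0 (distinct irreducibles are orthogonal).

Proof sketch: Compute term by term over conjugacy classes (|C| * chi_1(C) * conj(chi_2(C))):
  1*(1)*conj(1) + 6*(1)*conj(-1) + 3*(1)*conj(1) + 8*(1)*conj(1) + 6*(1)*conj(-1)
  = (1) + (-6) + (3) + (8) + (-6)
  = 0.
Dividing by |G| = 24 gives 0/24 = 0, matching the row-orthogonality relation <chi_1, chi_2> = [chi_1 = chi_2].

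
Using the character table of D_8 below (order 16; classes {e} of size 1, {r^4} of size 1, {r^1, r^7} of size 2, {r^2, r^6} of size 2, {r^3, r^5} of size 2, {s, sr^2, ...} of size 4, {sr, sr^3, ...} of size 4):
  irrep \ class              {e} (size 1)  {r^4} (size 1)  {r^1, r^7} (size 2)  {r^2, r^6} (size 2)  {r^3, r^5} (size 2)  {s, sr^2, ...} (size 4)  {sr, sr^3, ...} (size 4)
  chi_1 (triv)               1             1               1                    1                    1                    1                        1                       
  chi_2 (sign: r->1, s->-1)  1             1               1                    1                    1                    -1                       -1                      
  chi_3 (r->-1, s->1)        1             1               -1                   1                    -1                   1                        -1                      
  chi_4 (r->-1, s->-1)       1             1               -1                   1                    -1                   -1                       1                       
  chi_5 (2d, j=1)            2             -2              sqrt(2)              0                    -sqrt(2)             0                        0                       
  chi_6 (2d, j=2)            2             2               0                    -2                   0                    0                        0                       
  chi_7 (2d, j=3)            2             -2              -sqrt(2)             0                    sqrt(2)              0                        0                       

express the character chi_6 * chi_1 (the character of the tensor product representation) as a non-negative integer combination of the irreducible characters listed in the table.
chi_6 tensor chi_1 = chi_6 (all other irreducibles have multiplicity 0).

Reasoning: The character of a tensor product is the pointwise product (chi_6 * chi_1)(C) = chi_6(C) * chi_1(C):
  {e}: (2)*(1), {r^4}: (2)*(1), {r^1, r^7}: (0)*(1), {r^2, r^6}: (-2)*(1), {r^3, r^5}: (0)*(1), {s, sr^2, ...}: (0)*(1), {sr, sr^3, ...}: (0)*(1)
so (chi_6 * chi_1) takes values
  {e} -> 2, {r^4} -> 2, {r^1, r^7} -> 0, {r^2, r^6} -> -2, {r^3, r^5} -> 0, {s, sr^2, ...} -> 0, {sr, sr^3, ...} -> 0.
Now take the inner product of this character with each irreducible chi from the table, <chi_6*chi_1, chi> = (1/16) sum_C |C| (chi_6*chi_1)(C) conj(chi(C)):
  <chi_6*chi_1, chi_1> = (1/16)[1*(2)*conj(1) + 1*(2)*conj(1) + 2*(0)*conj(1) + 2*(-2)*conj(1) + 2*(0)*conj(1) + 4*(0)*conj(1) + 4*(0)*conj(1)]
      = (1/16)[(2) + (2) + (0) + (-4) + (0) + (0) + (0)] = 0/16 = 0
  <chi_6*chi_1, chi_2> = (1/16)[1*(2)*conj(1) + 1*(2)*conj(1) + 2*(0)*conj(1) + 2*(-2)*conj(1) + 2*(0)*conj(1) + 4*(0)*conj(-1) + 4*(0)*conj(-1)]
      = (1/16)[(2) + (2) + (0) + (-4) + (0) + (0) + (0)] = 0/16 = 0
  <chi_6*chi_1, chi_3> = (1/16)[1*(2)*conj(1) + 1*(2)*conj(1) + 2*(0)*conj(-1) + 2*(-2)*conj(1) + 2*(0)*conj(-1) + 4*(0)*conj(1) + 4*(0)*conj(-1)]
      = (1/16)[(2) + (2) + (0) + (-4) + (0) + (0) + (0)] = 0/16 = 0
  <chi_6*chi_1, chi_4> = (1/16)[1*(2)*conj(1) + 1*(2)*conj(1) + 2*(0)*conj(-1) + 2*(-2)*conj(1) + 2*(0)*conj(-1) + 4*(0)*conj(-1) + 4*(0)*conj(1)]
      = (1/16)[(2) + (2) + (0) + (-4) + (0) + (0) + (0)] = 0/16 = 0
  <chi_6*chi_1, chi_5> = (1/16)[1*(2)*conj(2) + 1*(2)*conj(-2) + 2*(0)*conj(sqrt(2)) + 2*(-2)*conj(0) + 2*(0)*conj(-sqrt(2)) + 4*(0)*conj(0) + 4*(0)*conj(0)]
      = (1/16)[(4) + (-4) + (0) + (0) + (0) + (0) + (0)] = 0/16 = 0
  <chi_6*chi_1, chi_6> = (1/16)[1*(2)*conj(2) + 1*(2)*conj(2) + 2*(0)*conj(0) + 2*(-2)*conj(-2) + 2*(0)*conj(0) + 4*(0)*conj(0) + 4*(0)*conj(0)]
      = (1/16)[(4) + (4) + (0) + (8) + (0) + (0) + (0)] = 16/16 = 1
  <chi_6*chi_1, chi_7> = (1/16)[1*(2)*conj(2) + 1*(2)*conj(-2) + 2*(0)*conj(-sqrt(2)) + 2*(-2)*conj(0) + 2*(0)*conj(sqrt(2)) + 4*(0)*conj(0) + 4*(0)*conj(0)]
      = (1/16)[(4) + (-4) + (0) + (0) + (0) + (0) + (0)] = 0/16 = 0
Hence the multiplicities are chi_6: 1. Dimension check: dim(chi_6)*dim(chi_1) = 2*1 = 2 and sum (mult * dim) = 1*2 = 2.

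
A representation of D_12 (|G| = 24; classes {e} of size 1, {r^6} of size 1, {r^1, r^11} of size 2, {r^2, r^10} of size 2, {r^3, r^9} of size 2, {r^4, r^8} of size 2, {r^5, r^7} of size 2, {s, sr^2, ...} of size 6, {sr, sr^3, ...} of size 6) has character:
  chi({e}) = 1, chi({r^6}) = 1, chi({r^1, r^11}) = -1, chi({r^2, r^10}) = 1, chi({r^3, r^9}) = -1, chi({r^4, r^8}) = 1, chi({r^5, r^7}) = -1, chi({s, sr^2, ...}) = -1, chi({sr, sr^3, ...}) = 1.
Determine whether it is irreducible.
Irreducible: <chi, chi> = 1.

<chi, chi> = (1/|G|) sum_C |C| * |chi(C)|^2 = (1/24)[1*|1|^2 + 1*|1|^2 + 2*|-1|^2 + 2*|1|^2 + 2*|-1|^2 + 2*|1|^2 + 2*|-1|^2 + 6*|-1|^2 + 6*|1|^2]
  = (1/24)[(1) + (1) + (2) + (2) + (2) + (2) + (2) + (6) + (6)] = 24/24 = 1.
A character is irreducible iff <chi, chi> = 1, so this representation is irreducible.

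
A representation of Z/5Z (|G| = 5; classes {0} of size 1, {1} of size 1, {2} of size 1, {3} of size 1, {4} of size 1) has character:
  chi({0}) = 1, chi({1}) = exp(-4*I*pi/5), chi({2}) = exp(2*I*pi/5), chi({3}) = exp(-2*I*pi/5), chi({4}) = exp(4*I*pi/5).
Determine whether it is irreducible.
Irreducible: <chi, chi> = 1.

Details: <chi, chi> = (1/|G|) sum_C |C| * |chi(C)|^2 = (1/5)[1*|1|^2 + 1*|exp(-4*I*pi/5)|^2 + 1*|exp(2*I*pi/5)|^2 + 1*|exp(-2*I*pi/5)|^2 + 1*|exp(4*I*pi/5)|^2]
  = (1/5)[(1) + (1) + (1) + (1) + (1)] = 5/5 = 1.
(Exp terms are combined using exp(i*s)*conj(exp(i*t)) = exp(i*(s-t)), and sums of them are collapsed using the identity that for every m > 1 the m distinct m-th roots of unity sum to 0, e.g. 1 + exp(2*I*pi/3) + exp(-2*I*pi/3) = 0.)
A character is irreducible iff <chi, chi> = 1, so this representation is irreducible.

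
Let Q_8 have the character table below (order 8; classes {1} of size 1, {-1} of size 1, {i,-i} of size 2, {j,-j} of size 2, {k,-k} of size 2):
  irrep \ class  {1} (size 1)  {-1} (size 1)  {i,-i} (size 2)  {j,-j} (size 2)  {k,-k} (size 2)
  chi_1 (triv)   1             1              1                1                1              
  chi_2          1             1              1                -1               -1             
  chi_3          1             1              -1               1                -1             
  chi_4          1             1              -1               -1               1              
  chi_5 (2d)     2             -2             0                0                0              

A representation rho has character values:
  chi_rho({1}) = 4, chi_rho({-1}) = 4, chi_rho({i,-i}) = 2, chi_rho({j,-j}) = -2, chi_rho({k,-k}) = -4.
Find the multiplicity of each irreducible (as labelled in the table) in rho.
Multiplicities: chi_1: 0, chi_2: 3, chi_3: 1, chi_4: 0, chi_5: 0.

Reasoning: Use <chi_rho, chi> = (1/|G|) sum_C |C| * chi_rho(C) * conj(chi(C)) with |G| = 8 for each irreducible chi in the table:
  <chi_rho, chi_1> = (1/8)[1*(4)*conj(1) + 1*(4)*conj(1) + 2*(2)*conj(1) + 2*(-2)*conj(1) + 2*(-4)*conj(1)]
      = (1/8)[(4) + (4) + (4) + (-4) + (-8)] = 0/8 = 0
  <chi_rho, chi_2> = (1/8)[1*(4)*conj(1) + 1*(4)*conj(1) + 2*(2)*conj(1) + 2*(-2)*conj(-1) + 2*(-4)*conj(-1)]
      = (1/8)[(4) + (4) + (4) + (4) + (8)] = 24/8 = 3
  <chi_rho, chi_3> = (1/8)[1*(4)*conj(1) + 1*(4)*conj(1) + 2*(2)*conj(-1) + 2*(-2)*conj(1) + 2*(-4)*conj(-1)]
      = (1/8)[(4) + (4) + (-4) + (-4) + (8)] = 8/8 = 1
  <chi_rho, chi_4> = (1/8)[1*(4)*conj(1) + 1*(4)*conj(1) + 2*(2)*conj(-1) + 2*(-2)*conj(-1) + 2*(-4)*conj(1)]
      = (1/8)[(4) + (4) + (-4) + (4) + (-8)] = 0/8 = 0
  <chi_rho, chi_5> = (1/8)[1*(4)*conj(2) + 1*(4)*conj(-2) + 2*(2)*conj(0) + 2*(-2)*conj(0) + 2*(-4)*conj(0)]
      = (1/8)[(8) + (-8) + (0) + (0) + (0)] = 0/8 = 0
Dimension check: dim(rho) = sum (mult * dim) = 0*1 + 3*1 + 1*1 + 0*1 + 0*2 = 4 = chi_rho(e) = 4.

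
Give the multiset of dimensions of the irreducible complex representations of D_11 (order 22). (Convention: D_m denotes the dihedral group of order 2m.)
Dimensions: 1, 1, 2, 2, 2, 2, 2

Why: There are 7 irreducibles (= number of conjugacy classes). Their dimensions d_i satisfy sum d_i^2 = |G| = 22: 1 + 1 + 4 + 4 + 4 + 4 + 4 = 22.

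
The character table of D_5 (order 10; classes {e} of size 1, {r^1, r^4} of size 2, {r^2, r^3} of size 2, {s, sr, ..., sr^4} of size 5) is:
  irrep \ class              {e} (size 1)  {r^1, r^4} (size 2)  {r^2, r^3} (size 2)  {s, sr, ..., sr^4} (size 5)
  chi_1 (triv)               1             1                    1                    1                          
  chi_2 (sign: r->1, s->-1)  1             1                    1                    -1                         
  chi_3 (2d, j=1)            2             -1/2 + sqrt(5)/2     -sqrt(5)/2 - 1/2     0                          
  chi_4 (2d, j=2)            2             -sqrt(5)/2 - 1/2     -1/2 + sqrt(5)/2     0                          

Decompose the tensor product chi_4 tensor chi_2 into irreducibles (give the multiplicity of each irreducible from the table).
chi_4 tensor chi_2 = chi_4 (all other irreducibles have multiplicity 0).

Reasoning: The character of a tensor product is the pointwise product (chi_4 * chi_2)(C) = chi_4(C) * chi_2(C):
  {e}: (2)*(1), {r^1, r^4}: (-sqrt(5)/2 - 1/2)*(1), {r^2, r^3}: (-1/2 + sqrt(5)/2)*(1), {s, sr, ..., sr^4}: (0)*(-1)
so (chi_4 * chi_2) takes values
  {e} -> 2, {r^1, r^4} -> -sqrt(5)/2 - 1/2, {r^2, r^3} -> -1/2 + sqrt(5)/2, {s, sr, ..., sr^4} -> 0.
Now take the inner product of this character with each irreducible chi from the table, <chi_4*chi_2, chi> = (1/10) sum_C |C| (chi_4*chi_2)(C) conj(chi(C)):
  <chi_4*chi_2, chi_1> = (1/10)[1*(2)*conj(1) + 2*(-sqrt(5)/2 - 1/2)*conj(1) + 2*(-1/2 + sqrt(5)/2)*conj(1) + 5*(0)*conj(1)]
      = (1/10)[(2) + (-sqrt(5) - 1) + (-1 + sqrt(5)) + (0)] = 0/10 = 0
  <chi_4*chi_2, chi_2> = (1/10)[1*(2)*conj(1) + 2*(-sqrt(5)/2 - 1/2)*conj(1) + 2*(-1/2 + sqrt(5)/2)*conj(1) + 5*(0)*conj(-1)]
      = (1/10)[(2) + (-sqrt(5) - 1) + (-1 + sqrt(5)) + (0)] = 0/10 = 0
  <chi_4*chi_2, chi_3> = (1/10)[1*(2)*conj(2) + 2*(-sqrt(5)/2 - 1/2)*conj(-1/2 + sqrt(5)/2) + 2*(-1/2 + sqrt(5)/2)*conj(-sqrt(5)/2 - 1/2) + 5*(0)*conj(0)]
      = (1/10)[(4) + (-2) + (-2) + (0)] = 0/10 = 0
  <chi_4*chi_2, chi_4> = (1/10)[1*(2)*conj(2) + 2*(-sqrt(5)/2 - 1/2)*conj(-sqrt(5)/2 - 1/2) + 2*(-1/2 + sqrt(5)/2)*conj(-1/2 + sqrt(5)/2) + 5*(0)*conj(0)]
      = (1/10)[(4) + (sqrt(5) + 3) + (3 - sqrt(5)) + (0)] = 10/10 = 1
Hence the multiplicities are chi_4: 1. Dimension check: dim(chi_4)*dim(chi_2) = 2*1 = 2 and sum (mult * dim) = 1*2 = 2.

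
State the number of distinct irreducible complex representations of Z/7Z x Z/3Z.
21

Derivation: The number of irreducible complex representations of a finite group equals its number of conjugacy classes. Z/7Z x Z/3Z is abelian of order 21, so every element is its own conjugacy class: 21 classes, so Z/7Z x Z/3Z (order 21) has exactly 21 irreducible complex representations.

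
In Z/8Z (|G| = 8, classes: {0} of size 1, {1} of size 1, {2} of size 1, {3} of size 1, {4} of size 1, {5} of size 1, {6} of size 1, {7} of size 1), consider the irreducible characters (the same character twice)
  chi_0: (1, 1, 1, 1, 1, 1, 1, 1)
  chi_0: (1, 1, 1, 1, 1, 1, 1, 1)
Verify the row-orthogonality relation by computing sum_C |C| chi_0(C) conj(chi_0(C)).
Sum = 8 = |G| = 8; so <chi_0, chi_0> = 1 (norm-1 confirms irreducibility).

Details: Compute term by term over conjugacy classes (|C| * chi_0(C) * conj(chi_0(C))):
  1*(1)*conj(1) + 1*(1)*conj(1) + 1*(1)*conj(1) + 1*(1)*conj(1) + 1*(1)*conj(1) + 1*(1)*conj(1) + 1*(1)*conj(1) + 1*(1)*conj(1)
  = (1) + (1) + (1) + (1) + (1) + (1) + (1) + (1)
  = 8.
(Exp terms are combined using exp(i*s)*conj(exp(i*t)) = exp(i*(s-t)), and sums of them are collapsed using the identity that for every m > 1 the m distinct m-th roots of unity sum to 0, e.g. 1 + exp(2*I*pi/3) + exp(-2*I*pi/3) = 0.)
Dividing by |G| = 8 gives 8/8 = 1, matching the row-orthogonality relation <chi_0, chi_0> = [chi_0 = chi_0].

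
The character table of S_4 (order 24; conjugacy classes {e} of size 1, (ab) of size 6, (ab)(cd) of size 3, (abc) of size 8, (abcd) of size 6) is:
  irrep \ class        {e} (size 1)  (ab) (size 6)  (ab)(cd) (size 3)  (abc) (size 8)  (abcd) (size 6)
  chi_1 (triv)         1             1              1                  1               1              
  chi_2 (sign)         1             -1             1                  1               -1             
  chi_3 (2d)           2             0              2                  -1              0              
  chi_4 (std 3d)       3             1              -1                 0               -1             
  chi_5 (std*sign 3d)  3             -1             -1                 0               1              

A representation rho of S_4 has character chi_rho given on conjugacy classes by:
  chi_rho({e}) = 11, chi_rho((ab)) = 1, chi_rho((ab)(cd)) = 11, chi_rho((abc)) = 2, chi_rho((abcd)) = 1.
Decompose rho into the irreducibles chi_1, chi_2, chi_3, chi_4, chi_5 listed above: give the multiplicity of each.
Multiplicities: chi_1: 3, chi_2: 2, chi_3: 3, chi_4: 0, chi_5: 0.

Explanation: Use <chi_rho, chi> = (1/|G|) sum_C |C| * chi_rho(C) * conj(chi(C)) with |G| = 24 for each irreducible chi in the table:
  <chi_rho, chi_1> = (1/24)[1*(11)*conj(1) + 6*(1)*conj(1) + 3*(11)*conj(1) + 8*(2)*conj(1) + 6*(1)*conj(1)]
      = (1/24)[(11) + (6) + (33) + (16) + (6)] = 72/24 = 3
  <chi_rho, chi_2> = (1/24)[1*(11)*conj(1) + 6*(1)*conj(-1) + 3*(11)*conj(1) + 8*(2)*conj(1) + 6*(1)*conj(-1)]
      = (1/24)[(11) + (-6) + (33) + (16) + (-6)] = 48/24 = 2
  <chi_rho, chi_3> = (1/24)[1*(11)*conj(2) + 6*(1)*conj(0) + 3*(11)*conj(2) + 8*(2)*conj(-1) + 6*(1)*conj(0)]
      = (1/24)[(22) + (0) + (66) + (-16) + (0)] = 72/24 = 3
  <chi_rho, chi_4> = (1/24)[1*(11)*conj(3) + 6*(1)*conj(1) + 3*(11)*conj(-1) + 8*(2)*conj(0) + 6*(1)*conj(-1)]
      = (1/24)[(33) + (6) + (-33) + (0) + (-6)] = 0/24 = 0
  <chi_rho, chi_5> = (1/24)[1*(11)*conj(3) + 6*(1)*conj(-1) + 3*(11)*conj(-1) + 8*(2)*conj(0) + 6*(1)*conj(1)]
      = (1/24)[(33) + (-6) + (-33) + (0) + (6)] = 0/24 = 0
Dimension check: dim(rho) = sum (mult * dim) = 3*1 + 2*1 + 3*2 + 0*3 + 0*3 = 11 = chi_rho(e) = 11.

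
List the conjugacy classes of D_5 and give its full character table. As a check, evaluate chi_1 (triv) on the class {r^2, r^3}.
Conjugacy classes: {e} of size 1, {r^1, r^4} of size 2, {r^2, r^3} of size 2, {s, sr, ..., sr^4} of size 5.
Character table:
  irrep \ class              {e} (size 1)  {r^1, r^4} (size 2)  {r^2, r^3} (size 2)  {s, sr, ..., sr^4} (size 5)
  chi_1 (triv)               1             1                    1                    1                          
  chi_2 (sign: r->1, s->-1)  1             1                    1                    -1                         
  chi_3 (2d, j=1)            2             -1/2 + sqrt(5)/2     -sqrt(5)/2 - 1/2     0                          
  chi_4 (2d, j=2)            2             -sqrt(5)/2 - 1/2     -1/2 + sqrt(5)/2     0                          

Spot check: chi_1 (triv) on {r^2, r^3} = 1.

Justification: D_5 has order 2*5 = 10 with 4 conjugacy classes, hence 4 irreducibles. Sum of squared dims 1 + 1 + 4 + 4 = 10 = |G|. Linear characters come from the abelianisation; the 2-dimensional irreps have character r^k -> 2*cos(2*pi*j*k/5), reflections -> 0.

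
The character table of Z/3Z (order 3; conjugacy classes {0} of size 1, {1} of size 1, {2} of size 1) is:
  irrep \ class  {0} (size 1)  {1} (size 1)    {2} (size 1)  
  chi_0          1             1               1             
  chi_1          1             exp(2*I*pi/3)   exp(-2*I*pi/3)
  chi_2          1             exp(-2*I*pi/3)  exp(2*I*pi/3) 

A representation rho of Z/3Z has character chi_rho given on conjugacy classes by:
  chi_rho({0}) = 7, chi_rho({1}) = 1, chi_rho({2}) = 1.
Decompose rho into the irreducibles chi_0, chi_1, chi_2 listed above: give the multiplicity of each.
Multiplicities: chi_0: 3, chi_1: 2, chi_2: 2.

Use <chi_rho, chi> = (1/|G|) sum_C |C| * chi_rho(C) * conj(chi(C)) with |G| = 3 for each irreducible chi in the table:
  <chi_rho, chi_0> = (1/3)[1*(7)*conj(1) + 1*(1)*conj(1) + 1*(1)*conj(1)]
      = (1/3)[(7) + (1) + (1)] = 9/3 = 3
  <chi_rho, chi_1> = (1/3)[1*(7)*conj(1) + 1*(1)*conj(exp(2*I*pi/3)) + 1*(1)*conj(exp(-2*I*pi/3))]
      = (1/3)[(7) + (2 + 3*exp(-2*I*pi/3) + 2*exp(2*I*pi/3)) + (2 + 2*exp(-2*I*pi/3) + 3*exp(2*I*pi/3))] = 6/3 = 2
  <chi_rho, chi_2> = (1/3)[1*(7)*conj(1) + 1*(1)*conj(exp(-2*I*pi/3)) + 1*(1)*conj(exp(2*I*pi/3))]
      = (1/3)[(7) + (2 + 2*exp(-2*I*pi/3) + 3*exp(2*I*pi/3)) + (2 + 3*exp(-2*I*pi/3) + 2*exp(2*I*pi/3))] = 6/3 = 2
(Exp terms are combined using exp(i*s)*conj(exp(i*t)) = exp(i*(s-t)), and sums of them are collapsed using the identity that for every m > 1 the m distinct m-th roots of unity sum to 0, e.g. 1 + exp(2*I*pi/3) + exp(-2*I*pi/3) = 0.)
Dimension check: dim(rho) = sum (mult * dim) = 3*1 + 2*1 + 2*1 = 7 = chi_rho(e) = 7.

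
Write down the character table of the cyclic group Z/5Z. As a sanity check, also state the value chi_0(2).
Character table of Z/5Z (irreps indexed chi_0,...,chi_4 with chi_k(m) = zeta_5^(k*m), zeta_5 = exp(2*pi*i/5)):
  irrep \ class  {0} (size 1)  {1} (size 1)    {2} (size 1)    {3} (size 1)    {4} (size 1)  
  chi_0          1             1               1               1               1             
  chi_1          1             exp(2*I*pi/5)   exp(4*I*pi/5)   exp(-4*I*pi/5)  exp(-2*I*pi/5)
  chi_2          1             exp(4*I*pi/5)   exp(-2*I*pi/5)  exp(2*I*pi/5)   exp(-4*I*pi/5)
  chi_3          1             exp(-4*I*pi/5)  exp(2*I*pi/5)   exp(-2*I*pi/5)  exp(4*I*pi/5) 
  chi_4          1             exp(-2*I*pi/5)  exp(-4*I*pi/5)  exp(4*I*pi/5)   exp(2*I*pi/5) 

Spot check: chi_0(2) = zeta_5^(0*2) = zeta_5^0 = 1.

Solution. Z/5Z is abelian, so all 5 irreducible complex representations are 1-dimensional. They are given by chi_k(m) = zeta_5^(k*m) for k = 0,...,4. Row orthogonality: sum_m chi_k(m) conj(chi_l(m)) = 5 * [k = l].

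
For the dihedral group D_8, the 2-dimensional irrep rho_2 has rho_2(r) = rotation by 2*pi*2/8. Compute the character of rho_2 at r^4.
chi_{rho_2}(r^4) = 2*cos(2*pi*2*4/8) = 2

Working: rho_2(r^4) is rotation by angle 2*pi*2*4/8, whose trace is 2*cos(2*pi*2*4/8) = 2.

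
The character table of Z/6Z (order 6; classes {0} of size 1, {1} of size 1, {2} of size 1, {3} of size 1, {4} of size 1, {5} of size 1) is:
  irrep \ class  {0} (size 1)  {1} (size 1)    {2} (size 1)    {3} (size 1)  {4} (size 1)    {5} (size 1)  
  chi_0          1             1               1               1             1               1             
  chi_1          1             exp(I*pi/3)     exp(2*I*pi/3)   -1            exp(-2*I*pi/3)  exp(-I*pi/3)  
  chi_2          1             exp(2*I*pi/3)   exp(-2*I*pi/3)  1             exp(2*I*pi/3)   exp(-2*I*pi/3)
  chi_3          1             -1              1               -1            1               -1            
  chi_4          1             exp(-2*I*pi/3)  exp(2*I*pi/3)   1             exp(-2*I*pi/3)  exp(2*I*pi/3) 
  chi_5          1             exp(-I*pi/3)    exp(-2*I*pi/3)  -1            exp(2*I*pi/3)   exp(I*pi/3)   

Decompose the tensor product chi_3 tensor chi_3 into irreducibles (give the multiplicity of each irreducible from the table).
chi_3 tensor chi_3 = chi_0 (all other irreducibles have multiplicity 0).

Explanation: The character of a tensor product is the pointwise product (chi_3 * chi_3)(C) = chi_3(C) * chi_3(C):
  {0}: (1)*(1), {1}: (-1)*(-1), {2}: (1)*(1), {3}: (-1)*(-1), {4}: (1)*(1), {5}: (-1)*(-1)
so (chi_3 * chi_3) takes values
  {0} -> 1, {1} -> 1, {2} -> 1, {3} -> 1, {4} -> 1, {5} -> 1.
Now take the inner product of this character with each irreducible chi from the table, <chi_3*chi_3, chi> = (1/6) sum_C |C| (chi_3*chi_3)(C) conj(chi(C)):
  <chi_3*chi_3, chi_0> = (1/6)[1*(1)*conj(1) + 1*(1)*conj(1) + 1*(1)*conj(1) + 1*(1)*conj(1) + 1*(1)*conj(1) + 1*(1)*conj(1)]
      = (1/6)[(1) + (1) + (1) + (1) + (1) + (1)] = 6/6 = 1
  <chi_3*chi_3, chi_1> = (1/6)[1*(1)*conj(1) + 1*(1)*conj(exp(I*pi/3)) + 1*(1)*conj(exp(2*I*pi/3)) + 1*(1)*conj(-1) + 1*(1)*conj(exp(-2*I*pi/3)) + 1*(1)*conj(exp(-I*pi/3))]
      = (1/6)[(1) + (exp(-I*pi/3)) + (exp(-2*I*pi/3)) + (-1) + (exp(2*I*pi/3)) + (exp(I*pi/3))] = 0/6 = 0
  <chi_3*chi_3, chi_2> = (1/6)[1*(1)*conj(1) + 1*(1)*conj(exp(2*I*pi/3)) + 1*(1)*conj(exp(-2*I*pi/3)) + 1*(1)*conj(1) + 1*(1)*conj(exp(2*I*pi/3)) + 1*(1)*conj(exp(-2*I*pi/3))]
      = (1/6)[(1) + (exp(-2*I*pi/3)) + (exp(2*I*pi/3)) + (1) + (exp(-2*I*pi/3)) + (exp(2*I*pi/3))] = 0/6 = 0
  <chi_3*chi_3, chi_3> = (1/6)[1*(1)*conj(1) + 1*(1)*conj(-1) + 1*(1)*conj(1) + 1*(1)*conj(-1) + 1*(1)*conj(1) + 1*(1)*conj(-1)]
      = (1/6)[(1) + (-1) + (1) + (-1) + (1) + (-1)] = 0/6 = 0
  <chi_3*chi_3, chi_4> = (1/6)[1*(1)*conj(1) + 1*(1)*conj(exp(-2*I*pi/3)) + 1*(1)*conj(exp(2*I*pi/3)) + 1*(1)*conj(1) + 1*(1)*conj(exp(-2*I*pi/3)) + 1*(1)*conj(exp(2*I*pi/3))]
      = (1/6)[(1) + (exp(2*I*pi/3)) + (exp(-2*I*pi/3)) + (1) + (exp(2*I*pi/3)) + (exp(-2*I*pi/3))] = 0/6 = 0
  <chi_3*chi_3, chi_5> = (1/6)[1*(1)*conj(1) + 1*(1)*conj(exp(-I*pi/3)) + 1*(1)*conj(exp(-2*I*pi/3)) + 1*(1)*conj(-1) + 1*(1)*conj(exp(2*I*pi/3)) + 1*(1)*conj(exp(I*pi/3))]
      = (1/6)[(1) + (exp(I*pi/3)) + (exp(2*I*pi/3)) + (-1) + (exp(-2*I*pi/3)) + (exp(-I*pi/3))] = 0/6 = 0
(Exp terms are combined using exp(i*s)*conj(exp(i*t)) = exp(i*(s-t)), and sums of them are collapsed using the identity that for every m > 1 the m distinct m-th roots of unity sum to 0, e.g. 1 + exp(2*I*pi/3) + exp(-2*I*pi/3) = 0.)
Hence the multiplicities are chi_0: 1. Dimension check: dim(chi_3)*dim(chi_3) = 1*1 = 1 and sum (mult * dim) = 1*1 = 1.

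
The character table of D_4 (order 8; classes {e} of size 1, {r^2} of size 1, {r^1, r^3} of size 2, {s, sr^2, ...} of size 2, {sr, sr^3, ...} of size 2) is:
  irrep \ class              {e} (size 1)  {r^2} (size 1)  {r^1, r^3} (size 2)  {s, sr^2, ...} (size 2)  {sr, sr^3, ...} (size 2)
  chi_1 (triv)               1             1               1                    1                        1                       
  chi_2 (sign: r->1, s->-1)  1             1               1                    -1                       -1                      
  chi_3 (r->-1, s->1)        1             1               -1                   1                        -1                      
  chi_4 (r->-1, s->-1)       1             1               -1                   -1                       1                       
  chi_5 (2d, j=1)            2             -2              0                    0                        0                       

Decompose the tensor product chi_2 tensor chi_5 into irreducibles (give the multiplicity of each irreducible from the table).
chi_2 tensor chi_5 = chi_5 (all other irreducibles have multiplicity 0).

Explanation: The character of a tensor product is the pointwise product (chi_2 * chi_5)(C) = chi_2(C) * chi_5(C):
  {e}: (1)*(2), {r^2}: (1)*(-2), {r^1, r^3}: (1)*(0), {s, sr^2, ...}: (-1)*(0), {sr, sr^3, ...}: (-1)*(0)
so (chi_2 * chi_5) takes values
  {e} -> 2, {r^2} -> -2, {r^1, r^3} -> 0, {s, sr^2, ...} -> 0, {sr, sr^3, ...} -> 0.
Now take the inner product of this character with each irreducible chi from the table, <chi_2*chi_5, chi> = (1/8) sum_C |C| (chi_2*chi_5)(C) conj(chi(C)):
  <chi_2*chi_5, chi_1> = (1/8)[1*(2)*conj(1) + 1*(-2)*conj(1) + 2*(0)*conj(1) + 2*(0)*conj(1) + 2*(0)*conj(1)]
      = (1/8)[(2) + (-2) + (0) + (0) + (0)] = 0/8 = 0
  <chi_2*chi_5, chi_2> = (1/8)[1*(2)*conj(1) + 1*(-2)*conj(1) + 2*(0)*conj(1) + 2*(0)*conj(-1) + 2*(0)*conj(-1)]
      = (1/8)[(2) + (-2) + (0) + (0) + (0)] = 0/8 = 0
  <chi_2*chi_5, chi_3> = (1/8)[1*(2)*conj(1) + 1*(-2)*conj(1) + 2*(0)*conj(-1) + 2*(0)*conj(1) + 2*(0)*conj(-1)]
      = (1/8)[(2) + (-2) + (0) + (0) + (0)] = 0/8 = 0
  <chi_2*chi_5, chi_4> = (1/8)[1*(2)*conj(1) + 1*(-2)*conj(1) + 2*(0)*conj(-1) + 2*(0)*conj(-1) + 2*(0)*conj(1)]
      = (1/8)[(2) + (-2) + (0) + (0) + (0)] = 0/8 = 0
  <chi_2*chi_5, chi_5> = (1/8)[1*(2)*conj(2) + 1*(-2)*conj(-2) + 2*(0)*conj(0) + 2*(0)*conj(0) + 2*(0)*conj(0)]
      = (1/8)[(4) + (4) + (0) + (0) + (0)] = 8/8 = 1
Hence the multiplicities are chi_5: 1. Dimension check: dim(chi_2)*dim(chi_5) = 1*2 = 2 and sum (mult * dim) = 1*2 = 2.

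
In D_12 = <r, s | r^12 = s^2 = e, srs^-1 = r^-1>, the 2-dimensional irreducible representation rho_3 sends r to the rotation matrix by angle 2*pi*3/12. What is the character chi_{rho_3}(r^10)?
chi_{rho_3}(r^10) = 2*cos(2*pi*3*10/12) = -2

Justification: rho_3(r^10) is rotation by angle 2*pi*3*10/12, whose trace is 2*cos(2*pi*3*10/12) = -2.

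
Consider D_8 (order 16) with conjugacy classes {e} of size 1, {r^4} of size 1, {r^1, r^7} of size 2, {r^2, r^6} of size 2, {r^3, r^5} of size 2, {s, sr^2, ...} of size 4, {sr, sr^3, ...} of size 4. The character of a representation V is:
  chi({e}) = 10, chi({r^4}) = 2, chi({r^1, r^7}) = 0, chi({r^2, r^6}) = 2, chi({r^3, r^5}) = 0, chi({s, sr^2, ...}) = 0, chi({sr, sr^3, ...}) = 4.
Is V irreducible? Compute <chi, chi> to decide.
Not irreducible (reducible): <chi, chi> = 11 > 1.

Solution. <chi, chi> = (1/|G|) sum_C |C| * |chi(C)|^2 = (1/16)[1*|10|^2 + 1*|2|^2 + 2*|0|^2 + 2*|2|^2 + 2*|0|^2 + 4*|0|^2 + 4*|4|^2]
  = (1/16)[(100) + (4) + (0) + (8) + (0) + (0) + (64)] = 176/16 = 11.
A character is irreducible iff <chi, chi> = 1, so this representation is reducible.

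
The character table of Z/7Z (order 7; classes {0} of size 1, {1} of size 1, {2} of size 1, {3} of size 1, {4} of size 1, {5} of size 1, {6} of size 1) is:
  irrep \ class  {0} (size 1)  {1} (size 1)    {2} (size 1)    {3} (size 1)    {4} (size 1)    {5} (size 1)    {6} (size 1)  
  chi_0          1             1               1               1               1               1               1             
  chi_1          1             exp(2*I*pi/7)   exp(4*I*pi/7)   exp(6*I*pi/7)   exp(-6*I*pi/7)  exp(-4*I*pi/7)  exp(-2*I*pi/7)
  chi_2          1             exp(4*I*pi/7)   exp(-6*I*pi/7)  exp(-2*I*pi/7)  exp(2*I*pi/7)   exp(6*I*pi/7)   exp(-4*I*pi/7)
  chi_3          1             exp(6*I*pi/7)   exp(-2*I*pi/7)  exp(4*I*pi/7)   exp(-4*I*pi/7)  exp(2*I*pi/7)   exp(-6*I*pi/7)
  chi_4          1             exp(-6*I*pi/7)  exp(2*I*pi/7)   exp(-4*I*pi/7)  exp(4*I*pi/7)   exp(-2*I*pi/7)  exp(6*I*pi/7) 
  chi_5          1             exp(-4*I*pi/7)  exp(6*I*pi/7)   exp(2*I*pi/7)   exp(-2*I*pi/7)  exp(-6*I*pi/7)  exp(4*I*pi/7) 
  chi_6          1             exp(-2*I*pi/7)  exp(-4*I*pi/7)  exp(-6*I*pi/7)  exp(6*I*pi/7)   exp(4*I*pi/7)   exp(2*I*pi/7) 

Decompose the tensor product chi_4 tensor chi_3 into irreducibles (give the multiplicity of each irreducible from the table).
chi_4 tensor chi_3 = chi_0 (all other irreducibles have multiplicity 0).

Details: The character of a tensor product is the pointwise product (chi_4 * chi_3)(C) = chi_4(C) * chi_3(C):
  {0}: (1)*(1), {1}: (exp(-6*I*pi/7))*(exp(6*I*pi/7)), {2}: (exp(2*I*pi/7))*(exp(-2*I*pi/7)), {3}: (exp(-4*I*pi/7))*(exp(4*I*pi/7)), {4}: (exp(4*I*pi/7))*(exp(-4*I*pi/7)), {5}: (exp(-2*I*pi/7))*(exp(2*I*pi/7)), {6}: (exp(6*I*pi/7))*(exp(-6*I*pi/7))
so (chi_4 * chi_3) takes values
  {0} -> 1, {1} -> 1, {2} -> 1, {3} -> 1, {4} -> 1, {5} -> 1, {6} -> 1.
Now take the inner product of this character with each irreducible chi from the table, <chi_4*chi_3, chi> = (1/7) sum_C |C| (chi_4*chi_3)(C) conj(chi(C)):
  <chi_4*chi_3, chi_0> = (1/7)[1*(1)*conj(1) + 1*(1)*conj(1) + 1*(1)*conj(1) + 1*(1)*conj(1) + 1*(1)*conj(1) + 1*(1)*conj(1) + 1*(1)*conj(1)]
      = (1/7)[(1) + (1) + (1) + (1) + (1) + (1) + (1)] = 7/7 = 1
  <chi_4*chi_3, chi_1> = (1/7)[1*(1)*conj(1) + 1*(1)*conj(exp(2*I*pi/7)) + 1*(1)*conj(exp(4*I*pi/7)) + 1*(1)*conj(exp(6*I*pi/7)) + 1*(1)*conj(exp(-6*I*pi/7)) + 1*(1)*conj(exp(-4*I*pi/7)) + 1*(1)*conj(exp(-2*I*pi/7))]
      = (1/7)[(1) + (exp(-2*I*pi/7)) + (exp(-4*I*pi/7)) + (exp(-6*I*pi/7)) + (exp(6*I*pi/7)) + (exp(4*I*pi/7)) + (exp(2*I*pi/7))] = 0/7 = 0
  <chi_4*chi_3, chi_2> = (1/7)[1*(1)*conj(1) + 1*(1)*conj(exp(4*I*pi/7)) + 1*(1)*conj(exp(-6*I*pi/7)) + 1*(1)*conj(exp(-2*I*pi/7)) + 1*(1)*conj(exp(2*I*pi/7)) + 1*(1)*conj(exp(6*I*pi/7)) + 1*(1)*conj(exp(-4*I*pi/7))]
      = (1/7)[(1) + (exp(-4*I*pi/7)) + (exp(6*I*pi/7)) + (exp(2*I*pi/7)) + (exp(-2*I*pi/7)) + (exp(-6*I*pi/7)) + (exp(4*I*pi/7))] = 0/7 = 0
  <chi_4*chi_3, chi_3> = (1/7)[1*(1)*conj(1) + 1*(1)*conj(exp(6*I*pi/7)) + 1*(1)*conj(exp(-2*I*pi/7)) + 1*(1)*conj(exp(4*I*pi/7)) + 1*(1)*conj(exp(-4*I*pi/7)) + 1*(1)*conj(exp(2*I*pi/7)) + 1*(1)*conj(exp(-6*I*pi/7))]
      = (1/7)[(1) + (exp(-6*I*pi/7)) + (exp(2*I*pi/7)) + (exp(-4*I*pi/7)) + (exp(4*I*pi/7)) + (exp(-2*I*pi/7)) + (exp(6*I*pi/7))] = 0/7 = 0
  <chi_4*chi_3, chi_4> = (1/7)[1*(1)*conj(1) + 1*(1)*conj(exp(-6*I*pi/7)) + 1*(1)*conj(exp(2*I*pi/7)) + 1*(1)*conj(exp(-4*I*pi/7)) + 1*(1)*conj(exp(4*I*pi/7)) + 1*(1)*conj(exp(-2*I*pi/7)) + 1*(1)*conj(exp(6*I*pi/7))]
      = (1/7)[(1) + (exp(6*I*pi/7)) + (exp(-2*I*pi/7)) + (exp(4*I*pi/7)) + (exp(-4*I*pi/7)) + (exp(2*I*pi/7)) + (exp(-6*I*pi/7))] = 0/7 = 0
  <chi_4*chi_3, chi_5> = (1/7)[1*(1)*conj(1) + 1*(1)*conj(exp(-4*I*pi/7)) + 1*(1)*conj(exp(6*I*pi/7)) + 1*(1)*conj(exp(2*I*pi/7)) + 1*(1)*conj(exp(-2*I*pi/7)) + 1*(1)*conj(exp(-6*I*pi/7)) + 1*(1)*conj(exp(4*I*pi/7))]
      = (1/7)[(1) + (exp(4*I*pi/7)) + (exp(-6*I*pi/7)) + (exp(-2*I*pi/7)) + (exp(2*I*pi/7)) + (exp(6*I*pi/7)) + (exp(-4*I*pi/7))] = 0/7 = 0
  <chi_4*chi_3, chi_6> = (1/7)[1*(1)*conj(1) + 1*(1)*conj(exp(-2*I*pi/7)) + 1*(1)*conj(exp(-4*I*pi/7)) + 1*(1)*conj(exp(-6*I*pi/7)) + 1*(1)*conj(exp(6*I*pi/7)) + 1*(1)*conj(exp(4*I*pi/7)) + 1*(1)*conj(exp(2*I*pi/7))]
      = (1/7)[(1) + (exp(2*I*pi/7)) + (exp(4*I*pi/7)) + (exp(6*I*pi/7)) + (exp(-6*I*pi/7)) + (exp(-4*I*pi/7)) + (exp(-2*I*pi/7))] = 0/7 = 0
(Exp terms are combined using exp(i*s)*conj(exp(i*t)) = exp(i*(s-t)), and sums of them are collapsed using the identity that for every m > 1 the m distinct m-th roots of unity sum to 0, e.g. 1 + exp(2*I*pi/3) + exp(-2*I*pi/3) = 0.)
Hence the multiplicities are chi_0: 1. Dimension check: dim(chi_4)*dim(chi_3) = 1*1 = 1 and sum (mult * dim) = 1*1 = 1.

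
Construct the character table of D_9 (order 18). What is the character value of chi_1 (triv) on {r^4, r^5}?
Conjugacy classes: {e} of size 1, {r^1, r^8} of size 2, {r^2, r^7} of size 2, {r^3, r^6} of size 2, {r^4, r^5} of size 2, {s, sr, ..., sr^8} of size 9.
Character table:
  irrep \ class              {e} (size 1)  {r^1, r^8} (size 2)  {r^2, r^7} (size 2)  {r^3, r^6} (size 2)  {r^4, r^5} (size 2)  {s, sr, ..., sr^8} (size 9)
  chi_1 (triv)               1             1                    1                    1                    1                    1                          
  chi_2 (sign: r->1, s->-1)  1             1                    1                    1                    1                    -1                         
  chi_3 (2d, j=1)            2             2*cos(2*pi/9)        2*cos(4*pi/9)        -1                   -2*cos(pi/9)         0                          
  chi_4 (2d, j=2)            2             2*cos(4*pi/9)        -2*cos(pi/9)         -1                   2*cos(2*pi/9)        0                          
  chi_5 (2d, j=3)            2             -1                   -1                   2                    -1                   0                          
  chi_6 (2d, j=4)            2             -2*cos(pi/9)         2*cos(2*pi/9)        -1                   2*cos(4*pi/9)        0                          

Spot check: chi_1 (triv) on {r^4, r^5} = 1.

D_9 has order 2*9 = 18 with 6 conjugacy classes, hence 6 irreducibles. Sum of squared dims 1 + 1 + 4 + 4 + 4 + 4 = 18 = |G|. Linear characters come from the abelianisation; the 2-dimensional irreps have character r^k -> 2*cos(2*pi*j*k/9), reflections -> 0.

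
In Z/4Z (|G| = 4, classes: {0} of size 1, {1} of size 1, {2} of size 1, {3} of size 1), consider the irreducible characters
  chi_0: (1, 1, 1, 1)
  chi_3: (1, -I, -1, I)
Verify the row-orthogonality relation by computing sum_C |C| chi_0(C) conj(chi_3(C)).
Sum = 0; so <chi_0, chi_3> = 0 (distinct irreducibles are orthogonal).

Proof sketch: Compute term by term over conjugacy classes (|C| * chi_0(C) * conj(chi_3(C))):
  1*(1)*conj(1) + 1*(1)*conj(-I) + 1*(1)*conj(-1) + 1*(1)*conj(I)
  = (1) + (I) + (-1) + (-I)
  = 0.
(Exp terms are combined using exp(i*s)*conj(exp(i*t)) = exp(i*(s-t)), and sums of them are collapsed using the identity that for every m > 1 the m distinct m-th roots of unity sum to 0, e.g. 1 + exp(2*I*pi/3) + exp(-2*I*pi/3) = 0.)
Dividing by |G| = 4 gives 0/4 = 0, matching the row-orthogonality relation <chi_0, chi_3> = [chi_0 = chi_3].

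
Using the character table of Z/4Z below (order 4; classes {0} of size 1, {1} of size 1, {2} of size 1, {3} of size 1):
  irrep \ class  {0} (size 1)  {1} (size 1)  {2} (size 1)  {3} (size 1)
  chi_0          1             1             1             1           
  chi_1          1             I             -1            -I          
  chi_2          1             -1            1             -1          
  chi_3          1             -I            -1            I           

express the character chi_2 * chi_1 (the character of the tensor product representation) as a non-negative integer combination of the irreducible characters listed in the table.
chi_2 tensor chi_1 = chi_3 (all other irreducibles have multiplicity 0).

Explanation: The character of a tensor product is the pointwise product (chi_2 * chi_1)(C) = chi_2(C) * chi_1(C):
  {0}: (1)*(1), {1}: (-1)*(I), {2}: (1)*(-1), {3}: (-1)*(-I)
so (chi_2 * chi_1) takes values
  {0} -> 1, {1} -> -I, {2} -> -1, {3} -> I.
Now take the inner product of this character with each irreducible chi from the table, <chi_2*chi_1, chi> = (1/4) sum_C |C| (chi_2*chi_1)(C) conj(chi(C)):
  <chi_2*chi_1, chi_0> = (1/4)[1*(1)*conj(1) + 1*(-I)*conj(1) + 1*(-1)*conj(1) + 1*(I)*conj(1)]
      = (1/4)[(1) + (-I) + (-1) + (I)] = 0/4 = 0
  <chi_2*chi_1, chi_1> = (1/4)[1*(1)*conj(1) + 1*(-I)*conj(I) + 1*(-1)*conj(-1) + 1*(I)*conj(-I)]
      = (1/4)[(1) + (-1) + (1) + (-1)] = 0/4 = 0
  <chi_2*chi_1, chi_2> = (1/4)[1*(1)*conj(1) + 1*(-I)*conj(-1) + 1*(-1)*conj(1) + 1*(I)*conj(-1)]
      = (1/4)[(1) + (I) + (-1) + (-I)] = 0/4 = 0
  <chi_2*chi_1, chi_3> = (1/4)[1*(1)*conj(1) + 1*(-I)*conj(-I) + 1*(-1)*conj(-1) + 1*(I)*conj(I)]
      = (1/4)[(1) + (1) + (1) + (1)] = 4/4 = 1
(Exp terms are combined using exp(i*s)*conj(exp(i*t)) = exp(i*(s-t)), and sums of them are collapsed using the identity that for every m > 1 the m distinct m-th roots of unity sum to 0, e.g. 1 + exp(2*I*pi/3) + exp(-2*I*pi/3) = 0.)
Hence the multiplicities are chi_3: 1. Dimension check: dim(chi_2)*dim(chi_1) = 1*1 = 1 and sum (mult * dim) = 1*1 = 1.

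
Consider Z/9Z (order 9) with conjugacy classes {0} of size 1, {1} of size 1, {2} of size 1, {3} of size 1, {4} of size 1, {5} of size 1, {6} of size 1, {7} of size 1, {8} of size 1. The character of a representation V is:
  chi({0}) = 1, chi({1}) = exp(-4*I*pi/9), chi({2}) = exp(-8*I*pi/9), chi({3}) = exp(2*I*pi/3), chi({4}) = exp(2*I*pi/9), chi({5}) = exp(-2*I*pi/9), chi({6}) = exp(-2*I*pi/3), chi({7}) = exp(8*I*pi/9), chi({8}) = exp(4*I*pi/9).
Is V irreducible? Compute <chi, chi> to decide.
Irreducible: <chi, chi> = 1.

Why: <chi, chi> = (1/|G|) sum_C |C| * |chi(C)|^2 = (1/9)[1*|1|^2 + 1*|exp(-4*I*pi/9)|^2 + 1*|exp(-8*I*pi/9)|^2 + 1*|exp(2*I*pi/3)|^2 + 1*|exp(2*I*pi/9)|^2 + 1*|exp(-2*I*pi/9)|^2 + 1*|exp(-2*I*pi/3)|^2 + 1*|exp(8*I*pi/9)|^2 + 1*|exp(4*I*pi/9)|^2]
  = (1/9)[(1) + (1) + (1) + (1) + (1) + (1) + (1) + (1) + (1)] = 9/9 = 1.
(Exp terms are combined using exp(i*s)*conj(exp(i*t)) = exp(i*(s-t)), and sums of them are collapsed using the identity that for every m > 1 the m distinct m-th roots of unity sum to 0, e.g. 1 + exp(2*I*pi/3) + exp(-2*I*pi/3) = 0.)
A character is irreducible iff <chi, chi> = 1, so this representation is irreducible.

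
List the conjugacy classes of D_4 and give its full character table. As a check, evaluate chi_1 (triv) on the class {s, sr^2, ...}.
Conjugacy classes: {e} of size 1, {r^2} of size 1, {r^1, r^3} of size 2, {s, sr^2, ...} of size 2, {sr, sr^3, ...} of size 2.
Character table:
  irrep \ class              {e} (size 1)  {r^2} (size 1)  {r^1, r^3} (size 2)  {s, sr^2, ...} (size 2)  {sr, sr^3, ...} (size 2)
  chi_1 (triv)               1             1               1                    1                        1                       
  chi_2 (sign: r->1, s->-1)  1             1               1                    -1                       -1                      
  chi_3 (r->-1, s->1)        1             1               -1                   1                        -1                      
  chi_4 (r->-1, s->-1)       1             1               -1                   -1                       1                       
  chi_5 (2d, j=1)            2             -2              0                    0                        0                       

Spot check: chi_1 (triv) on {s, sr^2, ...} = 1.

Solution. D_4 has order 2*4 = 8 with 5 conjugacy classes, hence 5 irreducibles. Sum of squared dims 1 + 1 + 1 + 1 + 4 = 8 = |G|. Linear characters come from the abelianisation; the 2-dimensional irreps have character r^k -> 2*cos(2*pi*j*k/4), reflections -> 0.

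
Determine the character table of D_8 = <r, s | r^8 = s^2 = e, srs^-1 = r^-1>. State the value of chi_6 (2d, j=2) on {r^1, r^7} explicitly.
Conjugacy classes: {e} of size 1, {r^4} of size 1, {r^1, r^7} of size 2, {r^2, r^6} of size 2, {r^3, r^5} of size 2, {s, sr^2, ...} of size 4, {sr, sr^3, ...} of size 4.
Character table:
  irrep \ class              {e} (size 1)  {r^4} (size 1)  {r^1, r^7} (size 2)  {r^2, r^6} (size 2)  {r^3, r^5} (size 2)  {s, sr^2, ...} (size 4)  {sr, sr^3, ...} (size 4)
  chi_1 (triv)               1             1               1                    1                    1                    1                        1                       
  chi_2 (sign: r->1, s->-1)  1             1               1                    1                    1                    -1                       -1                      
  chi_3 (r->-1, s->1)        1             1               -1                   1                    -1                   1                        -1                      
  chi_4 (r->-1, s->-1)       1             1               -1                   1                    -1                   -1                       1                       
  chi_5 (2d, j=1)            2             -2              sqrt(2)              0                    -sqrt(2)             0                        0                       
  chi_6 (2d, j=2)            2             2               0                    -2                   0                    0                        0                       
  chi_7 (2d, j=3)            2             -2              -sqrt(2)             0                    sqrt(2)              0                        0                       

Spot check: chi_6 (2d, j=2) on {r^1, r^7} = 0.

Reasoning: D_8 has order 2*8 = 16 with 7 conjugacy classes, hence 7 irreducibles. Sum of squared dims 1 + 1 + 1 + 1 + 4 + 4 + 4 = 16 = |G|. Linear characters come from the abelianisation; the 2-dimensional irreps have character r^k -> 2*cos(2*pi*j*k/8), reflections -> 0.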